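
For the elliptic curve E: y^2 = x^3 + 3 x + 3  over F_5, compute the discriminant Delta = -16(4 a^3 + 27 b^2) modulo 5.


4 a^3 + 27 b^2 = 4*3^3 + 27*3^2 = 108 + 243 = 351
Delta = -16 * (351) = -5616
Delta mod 5 = 4

Delta = 4 (mod 5)


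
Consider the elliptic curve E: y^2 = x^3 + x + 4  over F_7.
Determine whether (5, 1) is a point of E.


Check whether y^2 = x^3 + 1 x + 4 (mod 7) for (x, y) = (5, 1).
LHS: y^2 = 1^2 mod 7 = 1
RHS: x^3 + 1 x + 4 = 5^3 + 1*5 + 4 mod 7 = 1
LHS = RHS

Yes, on the curve


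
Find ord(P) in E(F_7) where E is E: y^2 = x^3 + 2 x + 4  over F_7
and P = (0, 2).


Compute successive multiples of P until we hit O:
  1P = (0, 2)
  2P = (2, 4)
  3P = (6, 6)
  4P = (3, 3)
  5P = (1, 0)
  6P = (3, 4)
  7P = (6, 1)
  8P = (2, 3)
  ... (continuing to 10P)
  10P = O

ord(P) = 10


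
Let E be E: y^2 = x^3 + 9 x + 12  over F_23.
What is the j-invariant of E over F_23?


Delta = -16(4 a^3 + 27 b^2) mod 23 = 18
-1728 * (4 a)^3 = -1728 * (4*9)^3 mod 23 = 10
j = 10 * 18^(-1) mod 23 = 21

j = 21 (mod 23)


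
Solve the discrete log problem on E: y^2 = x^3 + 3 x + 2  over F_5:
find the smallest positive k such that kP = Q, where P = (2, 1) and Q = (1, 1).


Enumerate multiples of P until we hit Q = (1, 1):
  1P = (2, 1)
  2P = (1, 4)
  3P = (1, 1)
Match found at i = 3.

k = 3


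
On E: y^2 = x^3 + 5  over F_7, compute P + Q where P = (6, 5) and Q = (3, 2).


P != Q, so use the chord formula.
s = (y2 - y1) / (x2 - x1) = (4) / (4) mod 7 = 1
x3 = s^2 - x1 - x2 mod 7 = 1^2 - 6 - 3 = 6
y3 = s (x1 - x3) - y1 mod 7 = 1 * (6 - 6) - 5 = 2

P + Q = (6, 2)


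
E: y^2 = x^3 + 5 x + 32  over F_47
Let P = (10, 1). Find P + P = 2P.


Doubling: s = (3 x1^2 + a) / (2 y1)
s = (3*10^2 + 5) / (2*1) mod 47 = 35
x3 = s^2 - 2 x1 mod 47 = 35^2 - 2*10 = 30
y3 = s (x1 - x3) - y1 mod 47 = 35 * (10 - 30) - 1 = 4

2P = (30, 4)


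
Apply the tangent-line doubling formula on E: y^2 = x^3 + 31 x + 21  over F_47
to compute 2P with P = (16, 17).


Doubling: s = (3 x1^2 + a) / (2 y1)
s = (3*16^2 + 31) / (2*17) mod 47 = 0
x3 = s^2 - 2 x1 mod 47 = 0^2 - 2*16 = 15
y3 = s (x1 - x3) - y1 mod 47 = 0 * (16 - 15) - 17 = 30

2P = (15, 30)


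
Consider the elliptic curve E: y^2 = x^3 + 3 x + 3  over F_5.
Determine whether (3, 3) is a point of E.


Check whether y^2 = x^3 + 3 x + 3 (mod 5) for (x, y) = (3, 3).
LHS: y^2 = 3^2 mod 5 = 4
RHS: x^3 + 3 x + 3 = 3^3 + 3*3 + 3 mod 5 = 4
LHS = RHS

Yes, on the curve


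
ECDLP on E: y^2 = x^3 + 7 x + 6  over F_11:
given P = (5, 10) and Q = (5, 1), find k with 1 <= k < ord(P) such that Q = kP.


Enumerate multiples of P until we hit Q = (5, 1):
  1P = (5, 10)
  2P = (10, 8)
  3P = (1, 6)
  4P = (6, 0)
  5P = (1, 5)
  6P = (10, 3)
  7P = (5, 1)
Match found at i = 7.

k = 7


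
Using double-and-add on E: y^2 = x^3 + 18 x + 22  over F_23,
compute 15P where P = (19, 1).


k = 15 = 1111_2 (binary, LSB first: 1111)
Double-and-add from P = (19, 1):
  bit 0 = 1: acc = O + (19, 1) = (19, 1)
  bit 1 = 1: acc = (19, 1) + (16, 6) = (1, 15)
  bit 2 = 1: acc = (1, 15) + (9, 4) = (21, 1)
  bit 3 = 1: acc = (21, 1) + (6, 22) = (9, 19)

15P = (9, 19)


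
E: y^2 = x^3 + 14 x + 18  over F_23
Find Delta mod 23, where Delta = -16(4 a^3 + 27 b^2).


4 a^3 + 27 b^2 = 4*14^3 + 27*18^2 = 10976 + 8748 = 19724
Delta = -16 * (19724) = -315584
Delta mod 23 = 22

Delta = 22 (mod 23)


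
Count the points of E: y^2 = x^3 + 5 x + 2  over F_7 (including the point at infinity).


For each x in F_7, count y with y^2 = x^3 + 5 x + 2 mod 7:
  x = 0: RHS = 2, y in [3, 4]  -> 2 point(s)
  x = 1: RHS = 1, y in [1, 6]  -> 2 point(s)
  x = 3: RHS = 2, y in [3, 4]  -> 2 point(s)
  x = 4: RHS = 2, y in [3, 4]  -> 2 point(s)
Affine points: 8. Add the point at infinity: total = 9.

#E(F_7) = 9


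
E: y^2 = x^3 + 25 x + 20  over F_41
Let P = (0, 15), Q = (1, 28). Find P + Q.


P != Q, so use the chord formula.
s = (y2 - y1) / (x2 - x1) = (13) / (1) mod 41 = 13
x3 = s^2 - x1 - x2 mod 41 = 13^2 - 0 - 1 = 4
y3 = s (x1 - x3) - y1 mod 41 = 13 * (0 - 4) - 15 = 15

P + Q = (4, 15)


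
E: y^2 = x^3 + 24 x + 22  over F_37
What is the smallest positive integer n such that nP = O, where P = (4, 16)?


Compute successive multiples of P until we hit O:
  1P = (4, 16)
  2P = (4, 21)
  3P = O

ord(P) = 3


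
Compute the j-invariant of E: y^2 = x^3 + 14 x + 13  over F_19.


Delta = -16(4 a^3 + 27 b^2) mod 19 = 10
-1728 * (4 a)^3 = -1728 * (4*14)^3 mod 19 = 18
j = 18 * 10^(-1) mod 19 = 17

j = 17 (mod 19)


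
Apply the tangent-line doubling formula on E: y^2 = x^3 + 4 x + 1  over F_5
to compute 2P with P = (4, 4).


Doubling: s = (3 x1^2 + a) / (2 y1)
s = (3*4^2 + 4) / (2*4) mod 5 = 4
x3 = s^2 - 2 x1 mod 5 = 4^2 - 2*4 = 3
y3 = s (x1 - x3) - y1 mod 5 = 4 * (4 - 3) - 4 = 0

2P = (3, 0)


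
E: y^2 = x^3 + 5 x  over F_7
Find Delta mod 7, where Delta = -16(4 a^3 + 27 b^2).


4 a^3 + 27 b^2 = 4*5^3 + 27*0^2 = 500 + 0 = 500
Delta = -16 * (500) = -8000
Delta mod 7 = 1

Delta = 1 (mod 7)


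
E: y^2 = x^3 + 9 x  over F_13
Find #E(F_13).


For each x in F_13, count y with y^2 = x^3 + 9 x + 0 mod 13:
  x = 0: RHS = 0, y in [0]  -> 1 point(s)
  x = 1: RHS = 10, y in [6, 7]  -> 2 point(s)
  x = 2: RHS = 0, y in [0]  -> 1 point(s)
  x = 4: RHS = 9, y in [3, 10]  -> 2 point(s)
  x = 5: RHS = 1, y in [1, 12]  -> 2 point(s)
  x = 6: RHS = 10, y in [6, 7]  -> 2 point(s)
  x = 7: RHS = 3, y in [4, 9]  -> 2 point(s)
  x = 8: RHS = 12, y in [5, 8]  -> 2 point(s)
  x = 9: RHS = 4, y in [2, 11]  -> 2 point(s)
  x = 11: RHS = 0, y in [0]  -> 1 point(s)
  x = 12: RHS = 3, y in [4, 9]  -> 2 point(s)
Affine points: 19. Add the point at infinity: total = 20.

#E(F_13) = 20


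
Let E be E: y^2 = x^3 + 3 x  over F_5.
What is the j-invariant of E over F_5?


Delta = -16(4 a^3 + 27 b^2) mod 5 = 2
-1728 * (4 a)^3 = -1728 * (4*3)^3 mod 5 = 1
j = 1 * 2^(-1) mod 5 = 3

j = 3 (mod 5)


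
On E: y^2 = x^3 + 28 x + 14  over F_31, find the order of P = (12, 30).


Compute successive multiples of P until we hit O:
  1P = (12, 30)
  2P = (21, 25)
  3P = (14, 9)
  4P = (30, 4)
  5P = (24, 8)
  6P = (13, 8)
  7P = (25, 8)
  8P = (2, 27)
  ... (continuing to 18P)
  18P = O

ord(P) = 18


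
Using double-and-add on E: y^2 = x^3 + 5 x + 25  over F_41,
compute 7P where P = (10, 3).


k = 7 = 111_2 (binary, LSB first: 111)
Double-and-add from P = (10, 3):
  bit 0 = 1: acc = O + (10, 3) = (10, 3)
  bit 1 = 1: acc = (10, 3) + (30, 19) = (0, 5)
  bit 2 = 1: acc = (0, 5) + (13, 14) = (36, 30)

7P = (36, 30)


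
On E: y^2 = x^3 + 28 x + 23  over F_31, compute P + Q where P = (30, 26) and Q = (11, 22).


P != Q, so use the chord formula.
s = (y2 - y1) / (x2 - x1) = (27) / (12) mod 31 = 10
x3 = s^2 - x1 - x2 mod 31 = 10^2 - 30 - 11 = 28
y3 = s (x1 - x3) - y1 mod 31 = 10 * (30 - 28) - 26 = 25

P + Q = (28, 25)


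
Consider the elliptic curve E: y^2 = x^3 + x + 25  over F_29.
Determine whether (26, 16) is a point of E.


Check whether y^2 = x^3 + 1 x + 25 (mod 29) for (x, y) = (26, 16).
LHS: y^2 = 16^2 mod 29 = 24
RHS: x^3 + 1 x + 25 = 26^3 + 1*26 + 25 mod 29 = 24
LHS = RHS

Yes, on the curve


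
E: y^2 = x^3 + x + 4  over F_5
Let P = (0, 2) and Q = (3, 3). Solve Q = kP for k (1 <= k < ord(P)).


Enumerate multiples of P until we hit Q = (3, 3):
  1P = (0, 2)
  2P = (1, 4)
  3P = (3, 2)
  4P = (2, 3)
  5P = (2, 2)
  6P = (3, 3)
Match found at i = 6.

k = 6


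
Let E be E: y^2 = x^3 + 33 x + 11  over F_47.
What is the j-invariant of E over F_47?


Delta = -16(4 a^3 + 27 b^2) mod 47 = 16
-1728 * (4 a)^3 = -1728 * (4*33)^3 mod 47 = 18
j = 18 * 16^(-1) mod 47 = 7

j = 7 (mod 47)


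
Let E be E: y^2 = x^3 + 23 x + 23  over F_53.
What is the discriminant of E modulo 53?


4 a^3 + 27 b^2 = 4*23^3 + 27*23^2 = 48668 + 14283 = 62951
Delta = -16 * (62951) = -1007216
Delta mod 53 = 49

Delta = 49 (mod 53)


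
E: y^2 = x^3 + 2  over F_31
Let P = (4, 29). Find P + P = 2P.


Doubling: s = (3 x1^2 + a) / (2 y1)
s = (3*4^2 + 0) / (2*29) mod 31 = 19
x3 = s^2 - 2 x1 mod 31 = 19^2 - 2*4 = 12
y3 = s (x1 - x3) - y1 mod 31 = 19 * (4 - 12) - 29 = 5

2P = (12, 5)


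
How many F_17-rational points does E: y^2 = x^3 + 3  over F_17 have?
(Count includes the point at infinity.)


For each x in F_17, count y with y^2 = x^3 + 0 x + 3 mod 17:
  x = 1: RHS = 4, y in [2, 15]  -> 2 point(s)
  x = 3: RHS = 13, y in [8, 9]  -> 2 point(s)
  x = 4: RHS = 16, y in [4, 13]  -> 2 point(s)
  x = 5: RHS = 9, y in [3, 14]  -> 2 point(s)
  x = 6: RHS = 15, y in [7, 10]  -> 2 point(s)
  x = 9: RHS = 1, y in [1, 16]  -> 2 point(s)
  x = 10: RHS = 0, y in [0]  -> 1 point(s)
  x = 11: RHS = 8, y in [5, 12]  -> 2 point(s)
  x = 16: RHS = 2, y in [6, 11]  -> 2 point(s)
Affine points: 17. Add the point at infinity: total = 18.

#E(F_17) = 18


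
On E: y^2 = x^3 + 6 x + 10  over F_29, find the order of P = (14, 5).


Compute successive multiples of P until we hit O:
  1P = (14, 5)
  2P = (25, 26)
  3P = (26, 9)
  4P = (2, 28)
  5P = (6, 28)
  6P = (15, 16)
  7P = (5, 7)
  8P = (19, 9)
  ... (continuing to 24P)
  24P = O

ord(P) = 24


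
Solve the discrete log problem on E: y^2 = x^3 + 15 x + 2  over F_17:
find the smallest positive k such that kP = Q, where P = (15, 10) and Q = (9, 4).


Enumerate multiples of P until we hit Q = (9, 4):
  1P = (15, 10)
  2P = (0, 6)
  3P = (6, 6)
  4P = (9, 4)
Match found at i = 4.

k = 4


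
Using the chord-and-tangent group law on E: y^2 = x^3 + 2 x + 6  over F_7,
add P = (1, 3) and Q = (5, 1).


P != Q, so use the chord formula.
s = (y2 - y1) / (x2 - x1) = (5) / (4) mod 7 = 3
x3 = s^2 - x1 - x2 mod 7 = 3^2 - 1 - 5 = 3
y3 = s (x1 - x3) - y1 mod 7 = 3 * (1 - 3) - 3 = 5

P + Q = (3, 5)


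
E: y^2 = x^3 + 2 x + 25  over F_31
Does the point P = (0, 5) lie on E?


Check whether y^2 = x^3 + 2 x + 25 (mod 31) for (x, y) = (0, 5).
LHS: y^2 = 5^2 mod 31 = 25
RHS: x^3 + 2 x + 25 = 0^3 + 2*0 + 25 mod 31 = 25
LHS = RHS

Yes, on the curve


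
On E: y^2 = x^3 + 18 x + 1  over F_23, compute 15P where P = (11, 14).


k = 15 = 1111_2 (binary, LSB first: 1111)
Double-and-add from P = (11, 14):
  bit 0 = 1: acc = O + (11, 14) = (11, 14)
  bit 1 = 1: acc = (11, 14) + (5, 20) = (8, 6)
  bit 2 = 1: acc = (8, 6) + (6, 7) = (15, 9)
  bit 3 = 1: acc = (15, 9) + (0, 1) = (9, 8)

15P = (9, 8)


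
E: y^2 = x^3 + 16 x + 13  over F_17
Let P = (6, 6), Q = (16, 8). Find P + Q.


P != Q, so use the chord formula.
s = (y2 - y1) / (x2 - x1) = (2) / (10) mod 17 = 7
x3 = s^2 - x1 - x2 mod 17 = 7^2 - 6 - 16 = 10
y3 = s (x1 - x3) - y1 mod 17 = 7 * (6 - 10) - 6 = 0

P + Q = (10, 0)


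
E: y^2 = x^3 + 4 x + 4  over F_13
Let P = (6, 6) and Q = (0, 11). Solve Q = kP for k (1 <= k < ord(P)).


Enumerate multiples of P until we hit Q = (0, 11):
  1P = (6, 6)
  2P = (0, 11)
Match found at i = 2.

k = 2


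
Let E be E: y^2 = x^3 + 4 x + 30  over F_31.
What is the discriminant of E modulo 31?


4 a^3 + 27 b^2 = 4*4^3 + 27*30^2 = 256 + 24300 = 24556
Delta = -16 * (24556) = -392896
Delta mod 31 = 29

Delta = 29 (mod 31)


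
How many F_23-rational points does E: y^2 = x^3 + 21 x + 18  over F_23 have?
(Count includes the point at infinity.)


For each x in F_23, count y with y^2 = x^3 + 21 x + 18 mod 23:
  x = 0: RHS = 18, y in [8, 15]  -> 2 point(s)
  x = 3: RHS = 16, y in [4, 19]  -> 2 point(s)
  x = 5: RHS = 18, y in [8, 15]  -> 2 point(s)
  x = 7: RHS = 2, y in [5, 18]  -> 2 point(s)
  x = 8: RHS = 8, y in [10, 13]  -> 2 point(s)
  x = 9: RHS = 16, y in [4, 19]  -> 2 point(s)
  x = 10: RHS = 9, y in [3, 20]  -> 2 point(s)
  x = 11: RHS = 16, y in [4, 19]  -> 2 point(s)
  x = 13: RHS = 4, y in [2, 21]  -> 2 point(s)
  x = 18: RHS = 18, y in [8, 15]  -> 2 point(s)
  x = 19: RHS = 8, y in [10, 13]  -> 2 point(s)
Affine points: 22. Add the point at infinity: total = 23.

#E(F_23) = 23


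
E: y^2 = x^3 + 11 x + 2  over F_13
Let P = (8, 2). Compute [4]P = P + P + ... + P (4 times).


k = 4 = 100_2 (binary, LSB first: 001)
Double-and-add from P = (8, 2):
  bit 0 = 0: acc unchanged = O
  bit 1 = 0: acc unchanged = O
  bit 2 = 1: acc = O + (8, 11) = (8, 11)

4P = (8, 11)


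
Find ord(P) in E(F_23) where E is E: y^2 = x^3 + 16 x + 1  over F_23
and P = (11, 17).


Compute successive multiples of P until we hit O:
  1P = (11, 17)
  2P = (2, 15)
  3P = (18, 7)
  4P = (12, 14)
  5P = (9, 0)
  6P = (12, 9)
  7P = (18, 16)
  8P = (2, 8)
  ... (continuing to 10P)
  10P = O

ord(P) = 10


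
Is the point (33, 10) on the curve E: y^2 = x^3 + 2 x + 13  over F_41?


Check whether y^2 = x^3 + 2 x + 13 (mod 41) for (x, y) = (33, 10).
LHS: y^2 = 10^2 mod 41 = 18
RHS: x^3 + 2 x + 13 = 33^3 + 2*33 + 13 mod 41 = 18
LHS = RHS

Yes, on the curve


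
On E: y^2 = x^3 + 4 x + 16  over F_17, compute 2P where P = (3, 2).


Doubling: s = (3 x1^2 + a) / (2 y1)
s = (3*3^2 + 4) / (2*2) mod 17 = 12
x3 = s^2 - 2 x1 mod 17 = 12^2 - 2*3 = 2
y3 = s (x1 - x3) - y1 mod 17 = 12 * (3 - 2) - 2 = 10

2P = (2, 10)


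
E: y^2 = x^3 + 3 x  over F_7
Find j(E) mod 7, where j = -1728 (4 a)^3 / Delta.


Delta = -16(4 a^3 + 27 b^2) mod 7 = 1
-1728 * (4 a)^3 = -1728 * (4*3)^3 mod 7 = 6
j = 6 * 1^(-1) mod 7 = 6

j = 6 (mod 7)


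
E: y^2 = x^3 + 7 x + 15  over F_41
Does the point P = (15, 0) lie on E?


Check whether y^2 = x^3 + 7 x + 15 (mod 41) for (x, y) = (15, 0).
LHS: y^2 = 0^2 mod 41 = 0
RHS: x^3 + 7 x + 15 = 15^3 + 7*15 + 15 mod 41 = 10
LHS != RHS

No, not on the curve


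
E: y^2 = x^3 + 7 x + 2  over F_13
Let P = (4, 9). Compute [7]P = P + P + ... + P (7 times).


k = 7 = 111_2 (binary, LSB first: 111)
Double-and-add from P = (4, 9):
  bit 0 = 1: acc = O + (4, 9) = (4, 9)
  bit 1 = 1: acc = (4, 9) + (9, 1) = (1, 7)
  bit 2 = 1: acc = (1, 7) + (7, 2) = (1, 6)

7P = (1, 6)


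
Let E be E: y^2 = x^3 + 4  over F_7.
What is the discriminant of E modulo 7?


4 a^3 + 27 b^2 = 4*0^3 + 27*4^2 = 0 + 432 = 432
Delta = -16 * (432) = -6912
Delta mod 7 = 4

Delta = 4 (mod 7)


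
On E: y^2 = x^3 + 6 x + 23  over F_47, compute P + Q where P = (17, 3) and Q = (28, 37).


P != Q, so use the chord formula.
s = (y2 - y1) / (x2 - x1) = (34) / (11) mod 47 = 33
x3 = s^2 - x1 - x2 mod 47 = 33^2 - 17 - 28 = 10
y3 = s (x1 - x3) - y1 mod 47 = 33 * (17 - 10) - 3 = 40

P + Q = (10, 40)


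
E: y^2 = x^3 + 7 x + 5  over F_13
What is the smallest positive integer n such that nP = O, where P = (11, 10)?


Compute successive multiples of P until we hit O:
  1P = (11, 10)
  2P = (5, 10)
  3P = (10, 3)
  4P = (2, 1)
  5P = (1, 0)
  6P = (2, 12)
  7P = (10, 10)
  8P = (5, 3)
  ... (continuing to 10P)
  10P = O

ord(P) = 10


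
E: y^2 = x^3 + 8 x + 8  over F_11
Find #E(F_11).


For each x in F_11, count y with y^2 = x^3 + 8 x + 8 mod 11:
  x = 3: RHS = 4, y in [2, 9]  -> 2 point(s)
  x = 4: RHS = 5, y in [4, 7]  -> 2 point(s)
  x = 7: RHS = 0, y in [0]  -> 1 point(s)
  x = 8: RHS = 1, y in [1, 10]  -> 2 point(s)
Affine points: 7. Add the point at infinity: total = 8.

#E(F_11) = 8


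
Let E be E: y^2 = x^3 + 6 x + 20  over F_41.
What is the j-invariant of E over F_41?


Delta = -16(4 a^3 + 27 b^2) mod 41 = 8
-1728 * (4 a)^3 = -1728 * (4*6)^3 mod 41 = 40
j = 40 * 8^(-1) mod 41 = 5

j = 5 (mod 41)


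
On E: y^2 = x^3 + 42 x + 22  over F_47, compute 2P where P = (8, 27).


Doubling: s = (3 x1^2 + a) / (2 y1)
s = (3*8^2 + 42) / (2*27) mod 47 = 20
x3 = s^2 - 2 x1 mod 47 = 20^2 - 2*8 = 8
y3 = s (x1 - x3) - y1 mod 47 = 20 * (8 - 8) - 27 = 20

2P = (8, 20)


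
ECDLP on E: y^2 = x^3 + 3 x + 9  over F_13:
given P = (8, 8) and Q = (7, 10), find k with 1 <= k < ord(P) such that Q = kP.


Enumerate multiples of P until we hit Q = (7, 10):
  1P = (8, 8)
  2P = (10, 5)
  3P = (7, 10)
Match found at i = 3.

k = 3


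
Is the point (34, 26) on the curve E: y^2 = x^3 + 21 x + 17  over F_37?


Check whether y^2 = x^3 + 21 x + 17 (mod 37) for (x, y) = (34, 26).
LHS: y^2 = 26^2 mod 37 = 10
RHS: x^3 + 21 x + 17 = 34^3 + 21*34 + 17 mod 37 = 1
LHS != RHS

No, not on the curve


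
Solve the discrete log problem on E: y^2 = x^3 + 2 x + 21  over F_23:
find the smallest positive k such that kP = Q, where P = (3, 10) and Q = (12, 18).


Enumerate multiples of P until we hit Q = (12, 18):
  1P = (3, 10)
  2P = (21, 3)
  3P = (12, 5)
  4P = (12, 18)
Match found at i = 4.

k = 4


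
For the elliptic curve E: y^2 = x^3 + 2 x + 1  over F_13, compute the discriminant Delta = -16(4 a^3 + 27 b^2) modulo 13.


4 a^3 + 27 b^2 = 4*2^3 + 27*1^2 = 32 + 27 = 59
Delta = -16 * (59) = -944
Delta mod 13 = 5

Delta = 5 (mod 13)


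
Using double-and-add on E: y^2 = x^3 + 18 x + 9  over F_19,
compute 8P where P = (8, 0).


k = 8 = 1000_2 (binary, LSB first: 0001)
Double-and-add from P = (8, 0):
  bit 0 = 0: acc unchanged = O
  bit 1 = 0: acc unchanged = O
  bit 2 = 0: acc unchanged = O
  bit 3 = 1: acc = O + O = O

8P = O


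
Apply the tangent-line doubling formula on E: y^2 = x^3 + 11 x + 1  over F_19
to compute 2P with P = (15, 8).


Doubling: s = (3 x1^2 + a) / (2 y1)
s = (3*15^2 + 11) / (2*8) mod 19 = 12
x3 = s^2 - 2 x1 mod 19 = 12^2 - 2*15 = 0
y3 = s (x1 - x3) - y1 mod 19 = 12 * (15 - 0) - 8 = 1

2P = (0, 1)


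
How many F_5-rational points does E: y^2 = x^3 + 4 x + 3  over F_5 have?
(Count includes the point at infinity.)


For each x in F_5, count y with y^2 = x^3 + 4 x + 3 mod 5:
  x = 2: RHS = 4, y in [2, 3]  -> 2 point(s)
Affine points: 2. Add the point at infinity: total = 3.

#E(F_5) = 3


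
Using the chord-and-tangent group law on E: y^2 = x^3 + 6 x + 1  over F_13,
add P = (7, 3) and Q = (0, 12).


P != Q, so use the chord formula.
s = (y2 - y1) / (x2 - x1) = (9) / (6) mod 13 = 8
x3 = s^2 - x1 - x2 mod 13 = 8^2 - 7 - 0 = 5
y3 = s (x1 - x3) - y1 mod 13 = 8 * (7 - 5) - 3 = 0

P + Q = (5, 0)


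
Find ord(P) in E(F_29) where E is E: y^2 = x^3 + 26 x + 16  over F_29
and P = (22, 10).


Compute successive multiples of P until we hit O:
  1P = (22, 10)
  2P = (9, 14)
  3P = (18, 20)
  4P = (17, 21)
  5P = (25, 14)
  6P = (16, 27)
  7P = (24, 15)
  8P = (11, 3)
  ... (continuing to 24P)
  24P = O

ord(P) = 24


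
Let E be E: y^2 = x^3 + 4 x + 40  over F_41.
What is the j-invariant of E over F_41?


Delta = -16(4 a^3 + 27 b^2) mod 41 = 23
-1728 * (4 a)^3 = -1728 * (4*4)^3 mod 41 = 24
j = 24 * 23^(-1) mod 41 = 26

j = 26 (mod 41)


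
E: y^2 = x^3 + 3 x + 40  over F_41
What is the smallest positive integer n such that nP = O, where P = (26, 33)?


Compute successive multiples of P until we hit O:
  1P = (26, 33)
  2P = (21, 37)
  3P = (34, 39)
  4P = (20, 33)
  5P = (36, 8)
  6P = (16, 24)
  7P = (24, 18)
  8P = (37, 28)
  ... (continuing to 48P)
  48P = O

ord(P) = 48


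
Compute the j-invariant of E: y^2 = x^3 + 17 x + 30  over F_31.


Delta = -16(4 a^3 + 27 b^2) mod 31 = 3
-1728 * (4 a)^3 = -1728 * (4*17)^3 mod 31 = 23
j = 23 * 3^(-1) mod 31 = 18

j = 18 (mod 31)


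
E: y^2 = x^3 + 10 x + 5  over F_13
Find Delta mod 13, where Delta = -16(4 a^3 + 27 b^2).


4 a^3 + 27 b^2 = 4*10^3 + 27*5^2 = 4000 + 675 = 4675
Delta = -16 * (4675) = -74800
Delta mod 13 = 2

Delta = 2 (mod 13)


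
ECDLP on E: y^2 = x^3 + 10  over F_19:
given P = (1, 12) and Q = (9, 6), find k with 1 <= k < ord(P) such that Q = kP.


Enumerate multiples of P until we hit Q = (9, 6):
  1P = (1, 12)
  2P = (9, 6)
Match found at i = 2.

k = 2


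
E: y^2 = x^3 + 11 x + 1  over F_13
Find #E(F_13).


For each x in F_13, count y with y^2 = x^3 + 11 x + 1 mod 13:
  x = 0: RHS = 1, y in [1, 12]  -> 2 point(s)
  x = 1: RHS = 0, y in [0]  -> 1 point(s)
  x = 3: RHS = 9, y in [3, 10]  -> 2 point(s)
  x = 5: RHS = 12, y in [5, 8]  -> 2 point(s)
  x = 6: RHS = 10, y in [6, 7]  -> 2 point(s)
  x = 8: RHS = 3, y in [4, 9]  -> 2 point(s)
  x = 9: RHS = 10, y in [6, 7]  -> 2 point(s)
  x = 11: RHS = 10, y in [6, 7]  -> 2 point(s)
Affine points: 15. Add the point at infinity: total = 16.

#E(F_13) = 16


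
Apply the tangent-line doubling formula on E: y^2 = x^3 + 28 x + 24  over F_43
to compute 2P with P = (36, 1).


Doubling: s = (3 x1^2 + a) / (2 y1)
s = (3*36^2 + 28) / (2*1) mod 43 = 23
x3 = s^2 - 2 x1 mod 43 = 23^2 - 2*36 = 27
y3 = s (x1 - x3) - y1 mod 43 = 23 * (36 - 27) - 1 = 34

2P = (27, 34)


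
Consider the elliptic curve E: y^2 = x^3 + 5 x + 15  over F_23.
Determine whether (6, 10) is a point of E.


Check whether y^2 = x^3 + 5 x + 15 (mod 23) for (x, y) = (6, 10).
LHS: y^2 = 10^2 mod 23 = 8
RHS: x^3 + 5 x + 15 = 6^3 + 5*6 + 15 mod 23 = 8
LHS = RHS

Yes, on the curve


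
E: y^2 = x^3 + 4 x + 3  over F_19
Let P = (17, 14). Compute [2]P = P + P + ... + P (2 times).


k = 2 = 10_2 (binary, LSB first: 01)
Double-and-add from P = (17, 14):
  bit 0 = 0: acc unchanged = O
  bit 1 = 1: acc = O + (2, 0) = (2, 0)

2P = (2, 0)


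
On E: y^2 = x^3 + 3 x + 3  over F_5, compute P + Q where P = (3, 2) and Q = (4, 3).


P != Q, so use the chord formula.
s = (y2 - y1) / (x2 - x1) = (1) / (1) mod 5 = 1
x3 = s^2 - x1 - x2 mod 5 = 1^2 - 3 - 4 = 4
y3 = s (x1 - x3) - y1 mod 5 = 1 * (3 - 4) - 2 = 2

P + Q = (4, 2)


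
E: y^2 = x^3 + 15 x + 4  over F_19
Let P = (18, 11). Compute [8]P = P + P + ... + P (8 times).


k = 8 = 1000_2 (binary, LSB first: 0001)
Double-and-add from P = (18, 11):
  bit 0 = 0: acc unchanged = O
  bit 1 = 0: acc unchanged = O
  bit 2 = 0: acc unchanged = O
  bit 3 = 1: acc = O + (3, 0) = (3, 0)

8P = (3, 0)


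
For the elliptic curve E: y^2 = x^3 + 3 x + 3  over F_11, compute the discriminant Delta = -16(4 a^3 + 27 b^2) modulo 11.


4 a^3 + 27 b^2 = 4*3^3 + 27*3^2 = 108 + 243 = 351
Delta = -16 * (351) = -5616
Delta mod 11 = 5

Delta = 5 (mod 11)


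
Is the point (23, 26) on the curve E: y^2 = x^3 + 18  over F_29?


Check whether y^2 = x^3 + 0 x + 18 (mod 29) for (x, y) = (23, 26).
LHS: y^2 = 26^2 mod 29 = 9
RHS: x^3 + 0 x + 18 = 23^3 + 0*23 + 18 mod 29 = 5
LHS != RHS

No, not on the curve


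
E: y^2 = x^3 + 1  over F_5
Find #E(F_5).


For each x in F_5, count y with y^2 = x^3 + 0 x + 1 mod 5:
  x = 0: RHS = 1, y in [1, 4]  -> 2 point(s)
  x = 2: RHS = 4, y in [2, 3]  -> 2 point(s)
  x = 4: RHS = 0, y in [0]  -> 1 point(s)
Affine points: 5. Add the point at infinity: total = 6.

#E(F_5) = 6


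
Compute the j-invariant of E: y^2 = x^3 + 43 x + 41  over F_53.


Delta = -16(4 a^3 + 27 b^2) mod 53 = 43
-1728 * (4 a)^3 = -1728 * (4*43)^3 mod 53 = 27
j = 27 * 43^(-1) mod 53 = 45

j = 45 (mod 53)


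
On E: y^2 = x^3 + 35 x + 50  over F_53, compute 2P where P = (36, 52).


Doubling: s = (3 x1^2 + a) / (2 y1)
s = (3*36^2 + 35) / (2*52) mod 53 = 26
x3 = s^2 - 2 x1 mod 53 = 26^2 - 2*36 = 21
y3 = s (x1 - x3) - y1 mod 53 = 26 * (36 - 21) - 52 = 20

2P = (21, 20)


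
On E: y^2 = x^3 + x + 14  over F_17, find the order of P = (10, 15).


Compute successive multiples of P until we hit O:
  1P = (10, 15)
  2P = (6, 7)
  3P = (5, 12)
  4P = (1, 4)
  5P = (14, 16)
  6P = (9, 15)
  7P = (15, 2)
  8P = (11, 8)
  ... (continuing to 17P)
  17P = O

ord(P) = 17


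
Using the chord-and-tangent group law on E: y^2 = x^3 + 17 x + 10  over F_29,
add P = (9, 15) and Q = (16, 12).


P != Q, so use the chord formula.
s = (y2 - y1) / (x2 - x1) = (26) / (7) mod 29 = 12
x3 = s^2 - x1 - x2 mod 29 = 12^2 - 9 - 16 = 3
y3 = s (x1 - x3) - y1 mod 29 = 12 * (9 - 3) - 15 = 28

P + Q = (3, 28)


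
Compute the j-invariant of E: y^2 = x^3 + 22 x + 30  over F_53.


Delta = -16(4 a^3 + 27 b^2) mod 53 = 10
-1728 * (4 a)^3 = -1728 * (4*22)^3 mod 53 = 11
j = 11 * 10^(-1) mod 53 = 17

j = 17 (mod 53)


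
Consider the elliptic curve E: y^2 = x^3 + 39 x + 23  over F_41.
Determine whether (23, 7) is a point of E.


Check whether y^2 = x^3 + 39 x + 23 (mod 41) for (x, y) = (23, 7).
LHS: y^2 = 7^2 mod 41 = 8
RHS: x^3 + 39 x + 23 = 23^3 + 39*23 + 23 mod 41 = 8
LHS = RHS

Yes, on the curve


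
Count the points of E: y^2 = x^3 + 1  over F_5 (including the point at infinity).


For each x in F_5, count y with y^2 = x^3 + 0 x + 1 mod 5:
  x = 0: RHS = 1, y in [1, 4]  -> 2 point(s)
  x = 2: RHS = 4, y in [2, 3]  -> 2 point(s)
  x = 4: RHS = 0, y in [0]  -> 1 point(s)
Affine points: 5. Add the point at infinity: total = 6.

#E(F_5) = 6


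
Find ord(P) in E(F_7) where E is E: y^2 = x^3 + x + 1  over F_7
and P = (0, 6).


Compute successive multiples of P until we hit O:
  1P = (0, 6)
  2P = (2, 2)
  3P = (2, 5)
  4P = (0, 1)
  5P = O

ord(P) = 5


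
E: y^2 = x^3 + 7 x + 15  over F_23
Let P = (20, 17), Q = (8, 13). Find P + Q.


P != Q, so use the chord formula.
s = (y2 - y1) / (x2 - x1) = (19) / (11) mod 23 = 8
x3 = s^2 - x1 - x2 mod 23 = 8^2 - 20 - 8 = 13
y3 = s (x1 - x3) - y1 mod 23 = 8 * (20 - 13) - 17 = 16

P + Q = (13, 16)


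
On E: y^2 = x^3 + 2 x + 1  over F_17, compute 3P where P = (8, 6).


k = 3 = 11_2 (binary, LSB first: 11)
Double-and-add from P = (8, 6):
  bit 0 = 1: acc = O + (8, 6) = (8, 6)
  bit 1 = 1: acc = (8, 6) + (5, 0) = (8, 11)

3P = (8, 11)


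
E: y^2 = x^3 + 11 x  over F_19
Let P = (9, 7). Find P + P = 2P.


Doubling: s = (3 x1^2 + a) / (2 y1)
s = (3*9^2 + 11) / (2*7) mod 19 = 10
x3 = s^2 - 2 x1 mod 19 = 10^2 - 2*9 = 6
y3 = s (x1 - x3) - y1 mod 19 = 10 * (9 - 6) - 7 = 4

2P = (6, 4)


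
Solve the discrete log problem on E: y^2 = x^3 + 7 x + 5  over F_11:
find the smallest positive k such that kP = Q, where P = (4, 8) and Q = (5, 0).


Enumerate multiples of P until we hit Q = (5, 0):
  1P = (4, 8)
  2P = (3, 3)
  3P = (7, 10)
  4P = (9, 7)
  5P = (2, 7)
  6P = (8, 1)
  7P = (0, 7)
  8P = (5, 0)
Match found at i = 8.

k = 8


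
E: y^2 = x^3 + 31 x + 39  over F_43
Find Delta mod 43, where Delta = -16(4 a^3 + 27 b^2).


4 a^3 + 27 b^2 = 4*31^3 + 27*39^2 = 119164 + 41067 = 160231
Delta = -16 * (160231) = -2563696
Delta mod 43 = 7

Delta = 7 (mod 43)


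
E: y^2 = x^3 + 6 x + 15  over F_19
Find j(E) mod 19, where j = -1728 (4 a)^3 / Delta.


Delta = -16(4 a^3 + 27 b^2) mod 19 = 12
-1728 * (4 a)^3 = -1728 * (4*6)^3 mod 19 = 11
j = 11 * 12^(-1) mod 19 = 12

j = 12 (mod 19)


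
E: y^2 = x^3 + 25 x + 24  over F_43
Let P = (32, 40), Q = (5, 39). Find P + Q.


P != Q, so use the chord formula.
s = (y2 - y1) / (x2 - x1) = (42) / (16) mod 43 = 8
x3 = s^2 - x1 - x2 mod 43 = 8^2 - 32 - 5 = 27
y3 = s (x1 - x3) - y1 mod 43 = 8 * (32 - 27) - 40 = 0

P + Q = (27, 0)


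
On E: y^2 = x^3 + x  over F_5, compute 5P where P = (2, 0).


k = 5 = 101_2 (binary, LSB first: 101)
Double-and-add from P = (2, 0):
  bit 0 = 1: acc = O + (2, 0) = (2, 0)
  bit 1 = 0: acc unchanged = (2, 0)
  bit 2 = 1: acc = (2, 0) + O = (2, 0)

5P = (2, 0)


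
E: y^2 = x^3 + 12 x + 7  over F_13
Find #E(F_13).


For each x in F_13, count y with y^2 = x^3 + 12 x + 7 mod 13:
  x = 2: RHS = 0, y in [0]  -> 1 point(s)
  x = 5: RHS = 10, y in [6, 7]  -> 2 point(s)
  x = 6: RHS = 9, y in [3, 10]  -> 2 point(s)
  x = 8: RHS = 4, y in [2, 11]  -> 2 point(s)
  x = 9: RHS = 12, y in [5, 8]  -> 2 point(s)
  x = 10: RHS = 9, y in [3, 10]  -> 2 point(s)
  x = 11: RHS = 1, y in [1, 12]  -> 2 point(s)
Affine points: 13. Add the point at infinity: total = 14.

#E(F_13) = 14


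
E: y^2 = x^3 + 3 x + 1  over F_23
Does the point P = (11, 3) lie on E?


Check whether y^2 = x^3 + 3 x + 1 (mod 23) for (x, y) = (11, 3).
LHS: y^2 = 3^2 mod 23 = 9
RHS: x^3 + 3 x + 1 = 11^3 + 3*11 + 1 mod 23 = 8
LHS != RHS

No, not on the curve


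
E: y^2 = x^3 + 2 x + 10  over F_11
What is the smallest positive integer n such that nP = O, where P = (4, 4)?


Compute successive multiples of P until we hit O:
  1P = (4, 4)
  2P = (7, 2)
  3P = (9, 3)
  4P = (2, 0)
  5P = (9, 8)
  6P = (7, 9)
  7P = (4, 7)
  8P = O

ord(P) = 8


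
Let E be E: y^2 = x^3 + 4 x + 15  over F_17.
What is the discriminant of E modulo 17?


4 a^3 + 27 b^2 = 4*4^3 + 27*15^2 = 256 + 6075 = 6331
Delta = -16 * (6331) = -101296
Delta mod 17 = 7

Delta = 7 (mod 17)


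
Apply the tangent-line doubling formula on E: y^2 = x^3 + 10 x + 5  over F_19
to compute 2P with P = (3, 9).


Doubling: s = (3 x1^2 + a) / (2 y1)
s = (3*3^2 + 10) / (2*9) mod 19 = 1
x3 = s^2 - 2 x1 mod 19 = 1^2 - 2*3 = 14
y3 = s (x1 - x3) - y1 mod 19 = 1 * (3 - 14) - 9 = 18

2P = (14, 18)


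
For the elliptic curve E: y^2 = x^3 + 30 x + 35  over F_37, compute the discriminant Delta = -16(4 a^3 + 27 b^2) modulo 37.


4 a^3 + 27 b^2 = 4*30^3 + 27*35^2 = 108000 + 33075 = 141075
Delta = -16 * (141075) = -2257200
Delta mod 37 = 22

Delta = 22 (mod 37)


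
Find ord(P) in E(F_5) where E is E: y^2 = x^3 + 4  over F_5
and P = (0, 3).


Compute successive multiples of P until we hit O:
  1P = (0, 3)
  2P = (0, 2)
  3P = O

ord(P) = 3


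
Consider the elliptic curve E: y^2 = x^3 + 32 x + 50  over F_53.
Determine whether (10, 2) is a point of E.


Check whether y^2 = x^3 + 32 x + 50 (mod 53) for (x, y) = (10, 2).
LHS: y^2 = 2^2 mod 53 = 4
RHS: x^3 + 32 x + 50 = 10^3 + 32*10 + 50 mod 53 = 45
LHS != RHS

No, not on the curve


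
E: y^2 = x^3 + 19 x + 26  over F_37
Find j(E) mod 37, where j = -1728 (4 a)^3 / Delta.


Delta = -16(4 a^3 + 27 b^2) mod 37 = 1
-1728 * (4 a)^3 = -1728 * (4*19)^3 mod 37 = 14
j = 14 * 1^(-1) mod 37 = 14

j = 14 (mod 37)


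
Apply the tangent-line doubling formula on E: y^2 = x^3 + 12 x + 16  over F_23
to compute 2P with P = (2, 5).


Doubling: s = (3 x1^2 + a) / (2 y1)
s = (3*2^2 + 12) / (2*5) mod 23 = 7
x3 = s^2 - 2 x1 mod 23 = 7^2 - 2*2 = 22
y3 = s (x1 - x3) - y1 mod 23 = 7 * (2 - 22) - 5 = 16

2P = (22, 16)


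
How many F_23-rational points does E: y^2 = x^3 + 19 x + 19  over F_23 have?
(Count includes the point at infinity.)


For each x in F_23, count y with y^2 = x^3 + 19 x + 19 mod 23:
  x = 1: RHS = 16, y in [4, 19]  -> 2 point(s)
  x = 5: RHS = 9, y in [3, 20]  -> 2 point(s)
  x = 6: RHS = 4, y in [2, 21]  -> 2 point(s)
  x = 7: RHS = 12, y in [9, 14]  -> 2 point(s)
  x = 8: RHS = 16, y in [4, 19]  -> 2 point(s)
  x = 10: RHS = 13, y in [6, 17]  -> 2 point(s)
  x = 11: RHS = 18, y in [8, 15]  -> 2 point(s)
  x = 13: RHS = 2, y in [5, 18]  -> 2 point(s)
  x = 14: RHS = 16, y in [4, 19]  -> 2 point(s)
  x = 16: RHS = 3, y in [7, 16]  -> 2 point(s)
  x = 18: RHS = 6, y in [11, 12]  -> 2 point(s)
  x = 20: RHS = 4, y in [2, 21]  -> 2 point(s)
Affine points: 24. Add the point at infinity: total = 25.

#E(F_23) = 25


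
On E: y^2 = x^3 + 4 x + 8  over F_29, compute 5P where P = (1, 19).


k = 5 = 101_2 (binary, LSB first: 101)
Double-and-add from P = (1, 19):
  bit 0 = 1: acc = O + (1, 19) = (1, 19)
  bit 1 = 0: acc unchanged = (1, 19)
  bit 2 = 1: acc = (1, 19) + (17, 1) = (10, 2)

5P = (10, 2)


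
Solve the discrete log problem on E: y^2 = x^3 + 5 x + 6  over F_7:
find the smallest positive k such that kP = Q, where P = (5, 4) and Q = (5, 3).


Enumerate multiples of P until we hit Q = (5, 3):
  1P = (5, 4)
  2P = (6, 0)
  3P = (5, 3)
Match found at i = 3.

k = 3


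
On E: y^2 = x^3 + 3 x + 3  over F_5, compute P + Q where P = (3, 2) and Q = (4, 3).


P != Q, so use the chord formula.
s = (y2 - y1) / (x2 - x1) = (1) / (1) mod 5 = 1
x3 = s^2 - x1 - x2 mod 5 = 1^2 - 3 - 4 = 4
y3 = s (x1 - x3) - y1 mod 5 = 1 * (3 - 4) - 2 = 2

P + Q = (4, 2)


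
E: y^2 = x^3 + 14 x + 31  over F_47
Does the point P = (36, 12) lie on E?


Check whether y^2 = x^3 + 14 x + 31 (mod 47) for (x, y) = (36, 12).
LHS: y^2 = 12^2 mod 47 = 3
RHS: x^3 + 14 x + 31 = 36^3 + 14*36 + 31 mod 47 = 3
LHS = RHS

Yes, on the curve


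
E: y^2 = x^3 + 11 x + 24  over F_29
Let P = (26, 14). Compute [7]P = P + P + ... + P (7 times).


k = 7 = 111_2 (binary, LSB first: 111)
Double-and-add from P = (26, 14):
  bit 0 = 1: acc = O + (26, 14) = (26, 14)
  bit 1 = 1: acc = (26, 14) + (0, 13) = (16, 2)
  bit 2 = 1: acc = (16, 2) + (7, 3) = (1, 6)

7P = (1, 6)


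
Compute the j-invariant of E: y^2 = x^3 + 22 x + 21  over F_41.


Delta = -16(4 a^3 + 27 b^2) mod 41 = 4
-1728 * (4 a)^3 = -1728 * (4*22)^3 mod 41 = 16
j = 16 * 4^(-1) mod 41 = 4

j = 4 (mod 41)


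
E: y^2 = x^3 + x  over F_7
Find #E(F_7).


For each x in F_7, count y with y^2 = x^3 + 1 x + 0 mod 7:
  x = 0: RHS = 0, y in [0]  -> 1 point(s)
  x = 1: RHS = 2, y in [3, 4]  -> 2 point(s)
  x = 3: RHS = 2, y in [3, 4]  -> 2 point(s)
  x = 5: RHS = 4, y in [2, 5]  -> 2 point(s)
Affine points: 7. Add the point at infinity: total = 8.

#E(F_7) = 8


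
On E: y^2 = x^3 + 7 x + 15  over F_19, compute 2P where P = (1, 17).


Doubling: s = (3 x1^2 + a) / (2 y1)
s = (3*1^2 + 7) / (2*17) mod 19 = 7
x3 = s^2 - 2 x1 mod 19 = 7^2 - 2*1 = 9
y3 = s (x1 - x3) - y1 mod 19 = 7 * (1 - 9) - 17 = 3

2P = (9, 3)


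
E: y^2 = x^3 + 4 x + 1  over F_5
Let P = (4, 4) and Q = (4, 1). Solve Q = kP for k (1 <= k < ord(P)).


Enumerate multiples of P until we hit Q = (4, 1):
  1P = (4, 4)
  2P = (3, 0)
  3P = (4, 1)
Match found at i = 3.

k = 3


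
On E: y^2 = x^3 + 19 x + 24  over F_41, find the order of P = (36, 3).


Compute successive multiples of P until we hit O:
  1P = (36, 3)
  2P = (14, 0)
  3P = (36, 38)
  4P = O

ord(P) = 4


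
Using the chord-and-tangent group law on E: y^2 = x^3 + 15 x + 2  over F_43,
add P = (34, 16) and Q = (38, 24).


P != Q, so use the chord formula.
s = (y2 - y1) / (x2 - x1) = (8) / (4) mod 43 = 2
x3 = s^2 - x1 - x2 mod 43 = 2^2 - 34 - 38 = 18
y3 = s (x1 - x3) - y1 mod 43 = 2 * (34 - 18) - 16 = 16

P + Q = (18, 16)


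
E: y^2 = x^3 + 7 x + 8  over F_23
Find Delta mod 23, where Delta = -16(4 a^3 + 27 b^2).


4 a^3 + 27 b^2 = 4*7^3 + 27*8^2 = 1372 + 1728 = 3100
Delta = -16 * (3100) = -49600
Delta mod 23 = 11

Delta = 11 (mod 23)


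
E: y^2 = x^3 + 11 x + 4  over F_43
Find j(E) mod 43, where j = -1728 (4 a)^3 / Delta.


Delta = -16(4 a^3 + 27 b^2) mod 43 = 10
-1728 * (4 a)^3 = -1728 * (4*11)^3 mod 43 = 35
j = 35 * 10^(-1) mod 43 = 25

j = 25 (mod 43)


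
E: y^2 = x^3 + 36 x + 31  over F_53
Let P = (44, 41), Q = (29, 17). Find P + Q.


P != Q, so use the chord formula.
s = (y2 - y1) / (x2 - x1) = (29) / (38) mod 53 = 44
x3 = s^2 - x1 - x2 mod 53 = 44^2 - 44 - 29 = 8
y3 = s (x1 - x3) - y1 mod 53 = 44 * (44 - 8) - 41 = 6

P + Q = (8, 6)


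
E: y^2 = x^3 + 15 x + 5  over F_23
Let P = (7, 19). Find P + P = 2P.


Doubling: s = (3 x1^2 + a) / (2 y1)
s = (3*7^2 + 15) / (2*19) mod 23 = 20
x3 = s^2 - 2 x1 mod 23 = 20^2 - 2*7 = 18
y3 = s (x1 - x3) - y1 mod 23 = 20 * (7 - 18) - 19 = 14

2P = (18, 14)


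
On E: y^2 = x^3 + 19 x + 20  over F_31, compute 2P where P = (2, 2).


k = 2 = 10_2 (binary, LSB first: 01)
Double-and-add from P = (2, 2):
  bit 0 = 0: acc unchanged = O
  bit 1 = 1: acc = O + (27, 29) = (27, 29)

2P = (27, 29)


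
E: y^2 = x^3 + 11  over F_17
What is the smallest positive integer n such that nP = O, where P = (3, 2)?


Compute successive multiples of P until we hit O:
  1P = (3, 2)
  2P = (13, 7)
  3P = (14, 1)
  4P = (9, 14)
  5P = (9, 3)
  6P = (14, 16)
  7P = (13, 10)
  8P = (3, 15)
  ... (continuing to 9P)
  9P = O

ord(P) = 9


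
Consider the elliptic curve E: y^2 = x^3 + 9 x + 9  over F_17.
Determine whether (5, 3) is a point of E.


Check whether y^2 = x^3 + 9 x + 9 (mod 17) for (x, y) = (5, 3).
LHS: y^2 = 3^2 mod 17 = 9
RHS: x^3 + 9 x + 9 = 5^3 + 9*5 + 9 mod 17 = 9
LHS = RHS

Yes, on the curve


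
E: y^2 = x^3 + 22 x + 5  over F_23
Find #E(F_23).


For each x in F_23, count y with y^2 = x^3 + 22 x + 5 mod 23:
  x = 3: RHS = 6, y in [11, 12]  -> 2 point(s)
  x = 6: RHS = 8, y in [10, 13]  -> 2 point(s)
  x = 8: RHS = 3, y in [7, 16]  -> 2 point(s)
  x = 9: RHS = 12, y in [9, 14]  -> 2 point(s)
  x = 10: RHS = 6, y in [11, 12]  -> 2 point(s)
  x = 13: RHS = 4, y in [2, 21]  -> 2 point(s)
  x = 17: RHS = 2, y in [5, 18]  -> 2 point(s)
  x = 18: RHS = 0, y in [0]  -> 1 point(s)
  x = 20: RHS = 4, y in [2, 21]  -> 2 point(s)
Affine points: 17. Add the point at infinity: total = 18.

#E(F_23) = 18


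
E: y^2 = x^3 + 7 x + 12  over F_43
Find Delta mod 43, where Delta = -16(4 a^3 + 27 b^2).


4 a^3 + 27 b^2 = 4*7^3 + 27*12^2 = 1372 + 3888 = 5260
Delta = -16 * (5260) = -84160
Delta mod 43 = 34

Delta = 34 (mod 43)


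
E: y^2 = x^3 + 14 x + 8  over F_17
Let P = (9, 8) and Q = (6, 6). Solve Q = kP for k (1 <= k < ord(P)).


Enumerate multiples of P until we hit Q = (6, 6):
  1P = (9, 8)
  2P = (3, 14)
  3P = (6, 6)
Match found at i = 3.

k = 3


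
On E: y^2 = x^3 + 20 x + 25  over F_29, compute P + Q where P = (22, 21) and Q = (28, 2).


P != Q, so use the chord formula.
s = (y2 - y1) / (x2 - x1) = (10) / (6) mod 29 = 21
x3 = s^2 - x1 - x2 mod 29 = 21^2 - 22 - 28 = 14
y3 = s (x1 - x3) - y1 mod 29 = 21 * (22 - 14) - 21 = 2

P + Q = (14, 2)


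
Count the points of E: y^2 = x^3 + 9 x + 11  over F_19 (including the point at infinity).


For each x in F_19, count y with y^2 = x^3 + 9 x + 11 mod 19:
  x = 0: RHS = 11, y in [7, 12]  -> 2 point(s)
  x = 4: RHS = 16, y in [4, 15]  -> 2 point(s)
  x = 8: RHS = 6, y in [5, 14]  -> 2 point(s)
  x = 9: RHS = 4, y in [2, 17]  -> 2 point(s)
  x = 11: RHS = 16, y in [4, 15]  -> 2 point(s)
  x = 12: RHS = 4, y in [2, 17]  -> 2 point(s)
  x = 13: RHS = 7, y in [8, 11]  -> 2 point(s)
  x = 15: RHS = 6, y in [5, 14]  -> 2 point(s)
  x = 17: RHS = 4, y in [2, 17]  -> 2 point(s)
  x = 18: RHS = 1, y in [1, 18]  -> 2 point(s)
Affine points: 20. Add the point at infinity: total = 21.

#E(F_19) = 21


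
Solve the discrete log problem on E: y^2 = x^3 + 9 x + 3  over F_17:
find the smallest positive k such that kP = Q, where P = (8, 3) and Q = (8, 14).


Enumerate multiples of P until we hit Q = (8, 14):
  1P = (8, 3)
  2P = (14, 0)
  3P = (8, 14)
Match found at i = 3.

k = 3


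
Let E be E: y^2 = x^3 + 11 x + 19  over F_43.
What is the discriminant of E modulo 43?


4 a^3 + 27 b^2 = 4*11^3 + 27*19^2 = 5324 + 9747 = 15071
Delta = -16 * (15071) = -241136
Delta mod 43 = 8

Delta = 8 (mod 43)


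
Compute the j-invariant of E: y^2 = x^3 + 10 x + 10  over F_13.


Delta = -16(4 a^3 + 27 b^2) mod 13 = 11
-1728 * (4 a)^3 = -1728 * (4*10)^3 mod 13 = 1
j = 1 * 11^(-1) mod 13 = 6

j = 6 (mod 13)


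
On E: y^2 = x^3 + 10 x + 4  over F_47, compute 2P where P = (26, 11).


Doubling: s = (3 x1^2 + a) / (2 y1)
s = (3*26^2 + 10) / (2*11) mod 47 = 20
x3 = s^2 - 2 x1 mod 47 = 20^2 - 2*26 = 19
y3 = s (x1 - x3) - y1 mod 47 = 20 * (26 - 19) - 11 = 35

2P = (19, 35)


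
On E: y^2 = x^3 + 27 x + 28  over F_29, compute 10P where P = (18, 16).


k = 10 = 1010_2 (binary, LSB first: 0101)
Double-and-add from P = (18, 16):
  bit 0 = 0: acc unchanged = O
  bit 1 = 1: acc = O + (15, 26) = (15, 26)
  bit 2 = 0: acc unchanged = (15, 26)
  bit 3 = 1: acc = (15, 26) + (28, 0) = (19, 11)

10P = (19, 11)


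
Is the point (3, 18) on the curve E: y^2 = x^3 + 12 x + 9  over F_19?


Check whether y^2 = x^3 + 12 x + 9 (mod 19) for (x, y) = (3, 18).
LHS: y^2 = 18^2 mod 19 = 1
RHS: x^3 + 12 x + 9 = 3^3 + 12*3 + 9 mod 19 = 15
LHS != RHS

No, not on the curve


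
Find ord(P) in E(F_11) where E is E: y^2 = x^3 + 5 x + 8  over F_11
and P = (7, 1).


Compute successive multiples of P until we hit O:
  1P = (7, 1)
  2P = (9, 1)
  3P = (6, 10)
  4P = (2, 9)
  5P = (5, 9)
  6P = (4, 9)
  7P = (1, 5)
  8P = (1, 6)
  ... (continuing to 15P)
  15P = O

ord(P) = 15


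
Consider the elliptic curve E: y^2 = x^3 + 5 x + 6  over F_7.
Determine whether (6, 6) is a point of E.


Check whether y^2 = x^3 + 5 x + 6 (mod 7) for (x, y) = (6, 6).
LHS: y^2 = 6^2 mod 7 = 1
RHS: x^3 + 5 x + 6 = 6^3 + 5*6 + 6 mod 7 = 0
LHS != RHS

No, not on the curve


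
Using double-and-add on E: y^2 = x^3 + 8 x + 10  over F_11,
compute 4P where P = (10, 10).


k = 4 = 100_2 (binary, LSB first: 001)
Double-and-add from P = (10, 10):
  bit 0 = 0: acc unchanged = O
  bit 1 = 0: acc unchanged = O
  bit 2 = 1: acc = O + (8, 5) = (8, 5)

4P = (8, 5)


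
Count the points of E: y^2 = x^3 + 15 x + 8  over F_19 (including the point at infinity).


For each x in F_19, count y with y^2 = x^3 + 15 x + 8 mod 19:
  x = 1: RHS = 5, y in [9, 10]  -> 2 point(s)
  x = 3: RHS = 4, y in [2, 17]  -> 2 point(s)
  x = 7: RHS = 0, y in [0]  -> 1 point(s)
  x = 9: RHS = 17, y in [6, 13]  -> 2 point(s)
  x = 12: RHS = 16, y in [4, 15]  -> 2 point(s)
  x = 13: RHS = 6, y in [5, 14]  -> 2 point(s)
  x = 14: RHS = 17, y in [6, 13]  -> 2 point(s)
  x = 15: RHS = 17, y in [6, 13]  -> 2 point(s)
  x = 18: RHS = 11, y in [7, 12]  -> 2 point(s)
Affine points: 17. Add the point at infinity: total = 18.

#E(F_19) = 18
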